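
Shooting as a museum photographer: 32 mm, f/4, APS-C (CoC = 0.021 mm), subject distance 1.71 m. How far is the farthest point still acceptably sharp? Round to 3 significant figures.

1.98 m

Hyperfocal distance H = f²/(N·c) + f = 32²/(4 × 0.021) + 32 = 1024/0.084 + 32 ≈ 12222.5 mm ≈ 12.22 m.
Far limit Df = s·(H − f)/(H − s) = 1710 × (12222.5 − 32) / (12222.5 − 1710) = 1710 × 12190.5 / 10512.5 ≈ 1982.9 mm ≈ 1.98 m.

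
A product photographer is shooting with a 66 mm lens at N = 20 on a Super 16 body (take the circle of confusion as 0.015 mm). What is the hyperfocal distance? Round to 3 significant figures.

14.6 m

Hyperfocal distance H = f²/(N·c) + f = 66²/(20 × 0.015) + 66 = 4356/0.3 + 66 ≈ 14586.0 mm ≈ 14.6 m.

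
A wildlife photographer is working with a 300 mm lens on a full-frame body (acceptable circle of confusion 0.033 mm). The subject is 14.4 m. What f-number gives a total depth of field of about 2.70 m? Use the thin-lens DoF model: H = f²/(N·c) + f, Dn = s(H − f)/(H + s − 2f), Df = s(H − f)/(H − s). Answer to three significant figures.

f/18

Write h = H − f = f²/(N·c). The thin-lens limits are Dn = s·h/(h + (s−f)) and Df = s·h/(h − (s−f)), so DoF = Df − Dn = 2·s·(s−f)·h / (h² − (s−f)²).
That is a quadratic in h: DoF·h² − 2·s·(s−f)·h − DoF·(s−f)² = 0 ⇒ h = (s−f)·(s + √(s² + DoF²)) / DoF = 14100 × (14400 + √(14400² + 2700²)) / 2700 = 14100 × (14400 + 14650.9) / 2700 ≈ 151710 mm.
Then N = f²/(c·h) = 300² / (0.033 × 151710) = 90000 / 5006.4 ≈ 18.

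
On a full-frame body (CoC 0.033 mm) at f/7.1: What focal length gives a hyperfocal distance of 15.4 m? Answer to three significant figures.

From H = f²/(N·c) + f, with f ≪ H: f ≈ √(H·N·c) = √(15400 × 7.1 × 0.033) = √3608.2 ≈ 60.07 mm.
Exact: f² + N·c·f − N·c·H = 0 ⇒ f = (−N·c + √((N·c)² + 4·N·c·H))/2 = (−0.2343 + √14433)/2 ≈ 59.951 mm ≈ 60.0 mm.

60.0 mm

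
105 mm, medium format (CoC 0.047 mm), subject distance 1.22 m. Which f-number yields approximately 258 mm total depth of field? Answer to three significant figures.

f/22

Write h = H − f = f²/(N·c). The thin-lens limits are Dn = s·h/(h + (s−f)) and Df = s·h/(h − (s−f)), so DoF = Df − Dn = 2·s·(s−f)·h / (h² − (s−f)²).
That is a quadratic in h: DoF·h² − 2·s·(s−f)·h − DoF·(s−f)² = 0 ⇒ h = (s−f)·(s + √(s² + DoF²)) / DoF = 1115 × (1220 + √(1220² + 258²)) / 258 = 1115 × (1220 + 1246.98) / 258 ≈ 10662 mm.
Then N = f²/(c·h) = 105² / (0.047 × 10662) = 11025 / 501.09 ≈ 22.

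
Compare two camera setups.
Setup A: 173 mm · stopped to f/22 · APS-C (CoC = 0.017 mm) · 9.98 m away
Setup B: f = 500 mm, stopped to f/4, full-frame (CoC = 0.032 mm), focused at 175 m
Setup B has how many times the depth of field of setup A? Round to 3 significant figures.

12.7

Setup A: H = 173²/(22×0.017) + 173 ≈ 80197.1 mm; DoF = Df − Dn = 11373.9 − 8890.5 ≈ 2483.4 mm.
Setup B: H = 500²/(4×0.032) + 500 ≈ 1953625.0 mm; DoF = Df − Dn = 192169 − 160647 ≈ 31522 mm.
Ratio = 31522 / 2483.4 ≈ 12.7.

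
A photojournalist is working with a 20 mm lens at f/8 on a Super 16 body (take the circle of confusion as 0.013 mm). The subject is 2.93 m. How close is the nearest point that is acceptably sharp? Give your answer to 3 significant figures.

1.67 m

Hyperfocal distance H = f²/(N·c) + f = 20²/(8 × 0.013) + 20 = 400/0.104 + 20 ≈ 3866.2 mm ≈ 3.866 m.
Near limit Dn = s·(H − f)/(H + s − 2f) = 2930 × (3866.2 − 20) / (3866.2 + 2930 − 2 × 20) = 2930 × 3846.2 / 6756.2 ≈ 1668.0 mm ≈ 1.67 m.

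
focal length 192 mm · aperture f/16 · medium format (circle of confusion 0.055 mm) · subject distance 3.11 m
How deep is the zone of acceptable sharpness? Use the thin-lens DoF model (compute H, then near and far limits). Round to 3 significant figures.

Hyperfocal distance H = f²/(N·c) + f = 192²/(16 × 0.055) + 192 = 36864/0.88 + 192 ≈ 42082.9 mm ≈ 42.08 m.
Near limit Dn = s·(H − f)/(H + s − 2f) = 3110 × (42082.9 − 192) / (42082.9 + 3110 − 2 × 192) = 3110 × 41890.9 / 44808.9 ≈ 2907.47 mm.
Far limit Df = s·(H − f)/(H − s) = 3110 × (42082.9 − 192) / (42082.9 − 3110) = 3110 × 41890.9 / 38972.9 ≈ 3342.85 mm.
Depth of field = Df − Dn = 3342.85 − 2907.47 ≈ 435.38 mm.

435 mm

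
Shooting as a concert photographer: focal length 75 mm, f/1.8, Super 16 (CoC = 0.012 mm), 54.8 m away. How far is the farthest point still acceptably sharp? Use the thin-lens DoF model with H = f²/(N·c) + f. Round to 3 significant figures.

69.4 m

Hyperfocal distance H = f²/(N·c) + f = 75²/(1.8 × 0.012) + 75 = 5625/0.0216 + 75 ≈ 260491.7 mm ≈ 260.5 m.
Far limit Df = s·(H − f)/(H − s) = 54800 × (260491.7 − 75) / (260491.7 − 54800) = 54800 × 260416.7 / 205691.7 ≈ 69380 mm ≈ 69.4 m.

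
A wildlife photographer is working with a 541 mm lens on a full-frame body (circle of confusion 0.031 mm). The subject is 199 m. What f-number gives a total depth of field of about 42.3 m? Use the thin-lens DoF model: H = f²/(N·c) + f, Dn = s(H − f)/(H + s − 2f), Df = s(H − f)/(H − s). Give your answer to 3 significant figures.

f/5

Write h = H − f = f²/(N·c). The thin-lens limits are Dn = s·h/(h + (s−f)) and Df = s·h/(h − (s−f)), so DoF = Df − Dn = 2·s·(s−f)·h / (h² − (s−f)²).
That is a quadratic in h: DoF·h² − 2·s·(s−f)·h − DoF·(s−f)² = 0 ⇒ h = (s−f)·(s + √(s² + DoF²)) / DoF = 198459 × (199000 + √(199000² + 42300²)) / 42300 = 198459 × (199000 + 203446) / 42300 ≈ 1888157 mm.
Then N = f²/(c·h) = 541² / (0.031 × 1888157) = 292681 / 58533 ≈ 5.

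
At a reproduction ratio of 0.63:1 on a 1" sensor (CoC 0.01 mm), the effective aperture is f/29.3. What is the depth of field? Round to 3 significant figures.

At magnification m, DoF ≈ 2·N_eff·c/m² = 2 × 29.3 × 0.01 / 0.63² = 0.586 / 0.3969 ≈ 1.48 mm.

1.48 mm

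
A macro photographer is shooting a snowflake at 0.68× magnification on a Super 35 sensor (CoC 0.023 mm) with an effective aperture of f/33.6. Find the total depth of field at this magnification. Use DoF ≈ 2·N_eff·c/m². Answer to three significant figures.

3.34 mm

At magnification m, DoF ≈ 2·N_eff·c/m² = 2 × 33.6 × 0.023 / 0.68² = 1.546 / 0.4624 ≈ 3.34 mm.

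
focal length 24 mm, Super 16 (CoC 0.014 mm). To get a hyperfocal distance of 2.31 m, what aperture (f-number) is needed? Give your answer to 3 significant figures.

Rearrange H = f²/(N·c) + f for N: N = f² / ((H − f)·c).
N = 24² / ((2310 − 24) × 0.014) = 576 / 32.00 ≈ 18.

f/18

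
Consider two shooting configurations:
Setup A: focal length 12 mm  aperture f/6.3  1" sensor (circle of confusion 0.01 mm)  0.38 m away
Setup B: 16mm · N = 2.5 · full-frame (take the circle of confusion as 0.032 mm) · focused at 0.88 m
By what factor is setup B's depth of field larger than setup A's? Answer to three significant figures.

Setup A: H = 12²/(6.3×0.01) + 12 ≈ 2297.7 mm; DoF = Df − Dn = 452.92 − 327.30 ≈ 125.62 mm.
Setup B: H = 16²/(2.5×0.032) + 16 ≈ 3216.0 mm; DoF = Df − Dn = 1205.48 − 692.91 ≈ 512.57 mm.
Ratio = 512.57 / 125.62 ≈ 4.08.

4.08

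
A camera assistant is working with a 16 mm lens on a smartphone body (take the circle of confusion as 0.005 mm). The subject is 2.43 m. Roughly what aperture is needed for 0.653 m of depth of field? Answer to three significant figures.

f/2.80

Write h = H − f = f²/(N·c). The thin-lens limits are Dn = s·h/(h + (s−f)) and Df = s·h/(h − (s−f)), so DoF = Df − Dn = 2·s·(s−f)·h / (h² − (s−f)²).
That is a quadratic in h: DoF·h² − 2·s·(s−f)·h − DoF·(s−f)² = 0 ⇒ h = (s−f)·(s + √(s² + DoF²)) / DoF = 2414 × (2430 + √(2430² + 653²)) / 653 = 2414 × (2430 + 2516.21) / 653 ≈ 18285 mm.
Then N = f²/(c·h) = 16² / (0.005 × 18285) = 256 / 91.425 ≈ 2.80.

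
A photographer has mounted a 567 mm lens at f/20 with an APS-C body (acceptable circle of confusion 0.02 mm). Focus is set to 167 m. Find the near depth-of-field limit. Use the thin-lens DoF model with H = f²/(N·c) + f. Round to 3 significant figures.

138 m

Hyperfocal distance H = f²/(N·c) + f = 567²/(20 × 0.02) + 567 = 321489/0.4 + 567 ≈ 804289.5 mm ≈ 804.3 m.
Near limit Dn = s·(H − f)/(H + s − 2f) = 167000 × (804289.5 − 567) / (804289.5 + 167000 − 2 × 567) = 167000 × 803722.5 / 970155.5 ≈ 138351 mm ≈ 138 m.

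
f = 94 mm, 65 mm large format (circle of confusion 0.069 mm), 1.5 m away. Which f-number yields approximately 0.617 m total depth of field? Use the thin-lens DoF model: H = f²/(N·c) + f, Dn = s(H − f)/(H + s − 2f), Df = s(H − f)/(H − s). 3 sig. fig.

f/18

Write h = H − f = f²/(N·c). The thin-lens limits are Dn = s·h/(h + (s−f)) and Df = s·h/(h − (s−f)), so DoF = Df − Dn = 2·s·(s−f)·h / (h² − (s−f)²).
That is a quadratic in h: DoF·h² − 2·s·(s−f)·h − DoF·(s−f)² = 0 ⇒ h = (s−f)·(s + √(s² + DoF²)) / DoF = 1406 × (1500 + √(1500² + 617²)) / 617 = 1406 × (1500 + 1621.94) / 617 ≈ 7114.2 mm.
Then N = f²/(c·h) = 94² / (0.069 × 7114.2) = 8836 / 490.88 ≈ 18.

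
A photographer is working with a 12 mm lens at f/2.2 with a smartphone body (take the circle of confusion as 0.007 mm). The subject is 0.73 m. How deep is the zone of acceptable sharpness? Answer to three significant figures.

113 mm

Hyperfocal distance H = f²/(N·c) + f = 12²/(2.2 × 0.007) + 12 = 144/0.0154 + 12 ≈ 9362.6 mm ≈ 9.363 m.
Near limit Dn = s·(H − f)/(H + s − 2f) = 730 × (9362.6 − 12) / (9362.6 + 730 − 2 × 12) = 730 × 9350.6 / 10068.6 ≈ 677.94 mm.
Far limit Df = s·(H − f)/(H − s) = 730 × (9362.6 − 12) / (9362.6 − 730) = 730 × 9350.6 / 8632.6 ≈ 790.72 mm.
Depth of field = Df − Dn = 790.72 − 677.94 ≈ 112.78 mm.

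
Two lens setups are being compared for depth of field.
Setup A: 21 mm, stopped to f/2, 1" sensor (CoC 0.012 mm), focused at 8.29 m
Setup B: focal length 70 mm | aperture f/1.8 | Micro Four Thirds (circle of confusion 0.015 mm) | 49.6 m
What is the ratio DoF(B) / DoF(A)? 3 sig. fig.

Setup A: H = 21²/(2×0.012) + 21 ≈ 18396.0 mm; DoF = Df − Dn = 15073.1 − 5717.2 ≈ 9355.9 mm.
Setup B: H = 70²/(1.8×0.015) + 70 ≈ 181551.5 mm; DoF = Df − Dn = 68218 − 38966 ≈ 29252 mm.
Ratio = 29252 / 9355.9 ≈ 3.13.

3.13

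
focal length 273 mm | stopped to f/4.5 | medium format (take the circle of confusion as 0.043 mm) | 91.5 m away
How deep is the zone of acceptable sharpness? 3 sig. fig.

45.9 m

Hyperfocal distance H = f²/(N·c) + f = 273²/(4.5 × 0.043) + 273 = 74529/0.1935 + 273 ≈ 385435.8 mm ≈ 385.4 m.
Near limit Dn = s·(H − f)/(H + s − 2f) = 91500 × (385435.8 − 273) / (385435.8 + 91500 − 2 × 273) = 91500 × 385162.8 / 476389.8 ≈ 73978 mm.
Far limit Df = s·(H − f)/(H − s) = 91500 × (385435.8 − 273) / (385435.8 − 91500) = 91500 × 385162.8 / 293935.8 ≈ 119898 mm.
Depth of field = Df − Dn = 119898 − 73978 ≈ 45920 mm ≈ 45.9 m.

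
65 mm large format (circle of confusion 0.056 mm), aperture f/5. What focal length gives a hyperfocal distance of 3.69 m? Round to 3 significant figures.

From H = f²/(N·c) + f, with f ≪ H: f ≈ √(H·N·c) = √(3690 × 5 × 0.056) = √1033.2 ≈ 32.14 mm.
Exact: f² + N·c·f − N·c·H = 0 ⇒ f = (−N·c + √((N·c)² + 4·N·c·H))/2 = (−0.28 + √4132.9)/2 ≈ 32.004 mm ≈ 32.0 mm.

32.0 mm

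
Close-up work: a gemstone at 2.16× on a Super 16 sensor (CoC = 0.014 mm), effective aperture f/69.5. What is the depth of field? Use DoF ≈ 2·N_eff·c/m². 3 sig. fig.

At magnification m, DoF ≈ 2·N_eff·c/m² = 2 × 69.5 × 0.014 / 2.16² = 1.946 / 4.666 ≈ 0.417 mm.

0.417 mm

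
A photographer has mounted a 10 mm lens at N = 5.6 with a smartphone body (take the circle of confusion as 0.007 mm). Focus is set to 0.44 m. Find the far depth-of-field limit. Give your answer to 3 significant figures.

0.529 m

Hyperfocal distance H = f²/(N·c) + f = 10²/(5.6 × 0.007) + 10 = 100/0.0392 + 10 ≈ 2561.0 mm ≈ 2.561 m.
Far limit Df = s·(H − f)/(H − s) = 440 × (2561.0 − 10) / (2561.0 − 440) = 440 × 2551.0 / 2121.0 ≈ 529.20 mm ≈ 0.529 m.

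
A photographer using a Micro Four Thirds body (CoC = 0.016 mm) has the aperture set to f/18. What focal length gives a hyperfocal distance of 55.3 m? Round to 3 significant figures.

From H = f²/(N·c) + f, with f ≪ H: f ≈ √(H·N·c) = √(55300 × 18 × 0.016) = √15926 ≈ 126.2 mm.
The +f correction barely moves this — solving exactly, f² + N·c·f − N·c·H = 0 ⇒ f = (−N·c + √((N·c)² + 4·N·c·H))/2 = (−0.288 + √63706)/2 ≈ 126.06 mm, so f ≈ 126 mm.

126 mm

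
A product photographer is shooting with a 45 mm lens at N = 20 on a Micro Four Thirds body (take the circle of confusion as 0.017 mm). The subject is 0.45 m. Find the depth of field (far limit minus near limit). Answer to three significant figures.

Hyperfocal distance H = f²/(N·c) + f = 45²/(20 × 0.017) + 45 = 2025/0.34 + 45 ≈ 6000.9 mm ≈ 6.001 m.
Near limit Dn = s·(H − f)/(H + s − 2f) = 450 × (6000.9 − 45) / (6000.9 + 450 − 2 × 45) = 450 × 5955.9 / 6360.9 ≈ 421.348 mm.
Far limit Df = s·(H − f)/(H − s) = 450 × (6000.9 − 45) / (6000.9 − 450) = 450 × 5955.9 / 5550.9 ≈ 482.833 mm.
Depth of field = Df − Dn = 482.833 − 421.348 ≈ 61.485 mm.

61.5 mm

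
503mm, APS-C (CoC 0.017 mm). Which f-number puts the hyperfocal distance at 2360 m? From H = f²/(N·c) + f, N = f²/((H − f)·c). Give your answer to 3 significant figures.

f/6.31

Rearrange H = f²/(N·c) + f for N: N = f² / ((H − f)·c).
N = 503² / ((2360000 − 503) × 0.017) = 253009 / 40111 ≈ 6.31.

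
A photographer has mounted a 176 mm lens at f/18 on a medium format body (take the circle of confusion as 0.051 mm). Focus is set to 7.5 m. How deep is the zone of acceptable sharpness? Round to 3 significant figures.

3.42 m

Hyperfocal distance H = f²/(N·c) + f = 176²/(18 × 0.051) + 176 = 30976/0.918 + 176 ≈ 33918.9 mm ≈ 33.92 m.
Near limit Dn = s·(H − f)/(H + s − 2f) = 7500 × (33918.9 − 176) / (33918.9 + 7500 − 2 × 176) = 7500 × 33742.9 / 41066.9 ≈ 6162.4 mm.
Far limit Df = s·(H − f)/(H − s) = 7500 × (33918.9 − 176) / (33918.9 − 7500) = 7500 × 33742.9 / 26418.9 ≈ 9579.2 mm.
Depth of field = Df − Dn = 9579.2 − 6162.4 ≈ 3416.8 mm ≈ 3.42 m.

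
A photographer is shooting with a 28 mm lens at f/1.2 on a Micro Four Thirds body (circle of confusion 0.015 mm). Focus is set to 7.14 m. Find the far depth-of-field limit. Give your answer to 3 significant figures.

8.53 m

Hyperfocal distance H = f²/(N·c) + f = 28²/(1.2 × 0.015) + 28 = 784/0.018 + 28 ≈ 43583.6 mm ≈ 43.58 m.
Far limit Df = s·(H − f)/(H − s) = 7140 × (43583.6 − 28) / (43583.6 − 7140) = 7140 × 43555.6 / 36443.6 ≈ 8533.4 mm ≈ 8.53 m.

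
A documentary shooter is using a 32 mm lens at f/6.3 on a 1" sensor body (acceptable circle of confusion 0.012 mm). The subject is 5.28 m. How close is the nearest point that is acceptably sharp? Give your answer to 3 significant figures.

Hyperfocal distance H = f²/(N·c) + f = 32²/(6.3 × 0.012) + 32 = 1024/0.0756 + 32 ≈ 13577.0 mm ≈ 13.58 m.
Near limit Dn = s·(H − f)/(H + s − 2f) = 5280 × (13577.0 − 32) / (13577.0 + 5280 − 2 × 32) = 5280 × 13545.0 / 18793.0 ≈ 3805.5 mm ≈ 3.81 m.

3.81 m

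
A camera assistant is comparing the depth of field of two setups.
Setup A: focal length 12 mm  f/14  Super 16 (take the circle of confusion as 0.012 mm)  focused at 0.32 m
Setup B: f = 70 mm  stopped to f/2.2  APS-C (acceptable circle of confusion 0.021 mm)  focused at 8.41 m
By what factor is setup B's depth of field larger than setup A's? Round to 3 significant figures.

5.04

Setup A: H = 12²/(14×0.012) + 12 ≈ 869.1 mm; DoF = Df − Dn = 499.48 − 235.41 ≈ 264.07 mm.
Setup B: H = 70²/(2.2×0.021) + 70 ≈ 106130.6 mm; DoF = Df − Dn = 9127.8 − 7796.9 ≈ 1330.9 mm.
Ratio = 1330.9 / 264.07 ≈ 5.04.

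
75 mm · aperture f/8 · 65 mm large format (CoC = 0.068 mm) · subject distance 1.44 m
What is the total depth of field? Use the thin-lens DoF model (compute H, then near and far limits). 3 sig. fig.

387 mm

Hyperfocal distance H = f²/(N·c) + f = 75²/(8 × 0.068) + 75 = 5625/0.544 + 75 ≈ 10415.1 mm ≈ 10.42 m.
Near limit Dn = s·(H − f)/(H + s − 2f) = 1440 × (10415.1 − 75) / (10415.1 + 1440 − 2 × 75) = 1440 × 10340.1 / 11705.1 ≈ 1272.07 mm.
Far limit Df = s·(H − f)/(H − s) = 1440 × (10415.1 − 75) / (10415.1 − 1440) = 1440 × 10340.1 / 8975.1 ≈ 1659.01 mm.
Depth of field = Df − Dn = 1659.01 − 1272.07 ≈ 386.94 mm.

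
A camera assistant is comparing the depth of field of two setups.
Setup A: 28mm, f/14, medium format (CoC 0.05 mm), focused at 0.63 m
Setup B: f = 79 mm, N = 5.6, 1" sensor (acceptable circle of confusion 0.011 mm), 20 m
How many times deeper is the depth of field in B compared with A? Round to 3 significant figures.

8.59

Setup A: H = 28²/(14×0.05) + 28 ≈ 1148.0 mm; DoF = Df − Dn = 1362.16 − 409.76 ≈ 952.40 mm.
Setup B: H = 79²/(5.6×0.011) + 79 ≈ 101393.9 mm; DoF = Df − Dn = 24895.0 − 16713.7 ≈ 8181.3 mm.
Ratio = 8181.3 / 952.40 ≈ 8.59.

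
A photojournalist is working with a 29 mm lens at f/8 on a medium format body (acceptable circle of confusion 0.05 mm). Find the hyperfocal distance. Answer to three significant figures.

Hyperfocal distance H = f²/(N·c) + f = 29²/(8 × 0.05) + 29 = 841/0.4 + 29 ≈ 2131.5 mm ≈ 2.13 m.

2.13 m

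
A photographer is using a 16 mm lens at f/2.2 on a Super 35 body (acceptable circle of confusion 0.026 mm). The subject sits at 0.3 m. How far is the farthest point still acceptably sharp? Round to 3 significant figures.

320 mm

Hyperfocal distance H = f²/(N·c) + f = 16²/(2.2 × 0.026) + 16 = 256/0.0572 + 16 ≈ 4491.5 mm ≈ 4.492 m.
Far limit Df = s·(H − f)/(H − s) = 300 × (4491.5 − 16) / (4491.5 − 300) = 300 × 4475.5 / 4191.5 ≈ 320.33 mm.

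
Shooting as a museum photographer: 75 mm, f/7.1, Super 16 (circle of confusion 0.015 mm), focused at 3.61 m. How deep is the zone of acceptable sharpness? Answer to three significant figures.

Hyperfocal distance H = f²/(N·c) + f = 75²/(7.1 × 0.015) + 75 = 5625/0.1065 + 75 ≈ 52891.9 mm ≈ 52.89 m.
Near limit Dn = s·(H − f)/(H + s − 2f) = 3610 × (52891.9 − 75) / (52891.9 + 3610 − 2 × 75) = 3610 × 52816.9 / 56351.9 ≈ 3383.54 mm.
Far limit Df = s·(H − f)/(H − s) = 3610 × (52891.9 − 75) / (52891.9 − 3610) = 3610 × 52816.9 / 49281.9 ≈ 3868.95 mm.
Depth of field = Df − Dn = 3868.95 − 3383.54 ≈ 485.41 mm.

485 mm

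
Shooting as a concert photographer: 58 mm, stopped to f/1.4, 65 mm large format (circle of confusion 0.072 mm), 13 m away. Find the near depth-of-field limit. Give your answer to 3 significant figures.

Hyperfocal distance H = f²/(N·c) + f = 58²/(1.4 × 0.072) + 58 = 3364/0.1008 + 58 ≈ 33431.0 mm ≈ 33.43 m.
Near limit Dn = s·(H − f)/(H + s − 2f) = 13000 × (33431.0 − 58) / (33431.0 + 13000 − 2 × 58) = 13000 × 33373.0 / 46315.0 ≈ 9367.4 mm ≈ 9.37 m.

9.37 m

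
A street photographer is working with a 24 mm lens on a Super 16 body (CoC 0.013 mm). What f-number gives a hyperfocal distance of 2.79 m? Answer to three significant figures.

Rearrange H = f²/(N·c) + f for N: N = f² / ((H − f)·c).
N = 24² / ((2790 − 24) × 0.013) = 576 / 35.96 ≈ 16.

f/16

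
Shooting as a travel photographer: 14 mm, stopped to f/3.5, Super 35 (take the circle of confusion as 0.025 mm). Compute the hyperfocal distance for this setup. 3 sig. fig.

2.25 m

Hyperfocal distance H = f²/(N·c) + f = 14²/(3.5 × 0.025) + 14 = 196/0.0875 + 14 ≈ 2254.0 mm ≈ 2.25 m.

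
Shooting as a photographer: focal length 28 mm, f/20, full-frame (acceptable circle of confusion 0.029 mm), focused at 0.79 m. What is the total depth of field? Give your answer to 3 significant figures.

1.31 m

Hyperfocal distance H = f²/(N·c) + f = 28²/(20 × 0.029) + 28 = 784/0.58 + 28 ≈ 1379.7 mm ≈ 1.380 m.
Near limit Dn = s·(H − f)/(H + s − 2f) = 790 × (1379.7 − 28) / (1379.7 + 790 − 2 × 28) = 790 × 1351.7 / 2113.7 ≈ 505.2 mm.
Far limit Df = s·(H − f)/(H − s) = 790 × (1379.7 − 28) / (1379.7 − 790) = 790 × 1351.7 / 589.7 ≈ 1810.8 mm.
Depth of field = Df − Dn = 1810.8 − 505.2 ≈ 1305.6 mm ≈ 1.31 m.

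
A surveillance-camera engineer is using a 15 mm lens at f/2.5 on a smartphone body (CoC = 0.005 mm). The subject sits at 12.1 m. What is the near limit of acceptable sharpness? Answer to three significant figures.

Hyperfocal distance H = f²/(N·c) + f = 15²/(2.5 × 0.005) + 15 = 225/0.0125 + 15 ≈ 18015.0 mm ≈ 18.02 m.
Near limit Dn = s·(H − f)/(H + s − 2f) = 12100 × (18015.0 − 15) / (18015.0 + 12100 − 2 × 15) = 12100 × 18000.0 / 30085.0 ≈ 7239.5 mm ≈ 7.24 m.

7.24 m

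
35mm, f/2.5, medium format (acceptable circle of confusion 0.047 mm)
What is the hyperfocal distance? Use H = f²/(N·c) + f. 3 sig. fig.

10.5 m

Hyperfocal distance H = f²/(N·c) + f = 35²/(2.5 × 0.047) + 35 = 1225/0.1175 + 35 ≈ 10460.5 mm ≈ 10.5 m.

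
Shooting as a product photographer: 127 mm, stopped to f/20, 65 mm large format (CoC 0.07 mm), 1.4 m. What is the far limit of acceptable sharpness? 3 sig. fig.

1.57 m

Hyperfocal distance H = f²/(N·c) + f = 127²/(20 × 0.07) + 127 = 16129/1.4 + 127 ≈ 11647.7 mm ≈ 11.65 m.
Far limit Df = s·(H − f)/(H − s) = 1400 × (11647.7 − 127) / (11647.7 − 1400) = 1400 × 11520.7 / 10247.7 ≈ 1573.9 mm ≈ 1.57 m.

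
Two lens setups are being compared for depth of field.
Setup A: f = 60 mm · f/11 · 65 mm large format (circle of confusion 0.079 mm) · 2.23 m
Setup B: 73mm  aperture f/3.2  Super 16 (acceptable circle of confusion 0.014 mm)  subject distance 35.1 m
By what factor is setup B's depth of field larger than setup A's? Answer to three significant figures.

Setup A: H = 60²/(11×0.079) + 60 ≈ 4202.7 mm; DoF = Df − Dn = 4683.0 − 1463.4 ≈ 3219.6 mm.
Setup B: H = 73²/(3.2×0.014) + 73 ≈ 119023.9 mm; DoF = Df − Dn = 49750 − 27115 ≈ 22635 mm.
Ratio = 22635 / 3219.6 ≈ 7.03.

7.03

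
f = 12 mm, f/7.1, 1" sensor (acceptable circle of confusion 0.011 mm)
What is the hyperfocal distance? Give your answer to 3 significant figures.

Hyperfocal distance H = f²/(N·c) + f = 12²/(7.1 × 0.011) + 12 = 144/0.0781 + 12 ≈ 1855.8 mm ≈ 1.86 m.

1.86 m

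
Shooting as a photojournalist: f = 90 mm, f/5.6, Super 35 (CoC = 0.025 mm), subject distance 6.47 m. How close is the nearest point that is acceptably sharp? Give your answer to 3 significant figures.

5.83 m

Hyperfocal distance H = f²/(N·c) + f = 90²/(5.6 × 0.025) + 90 = 8100/0.14 + 90 ≈ 57947.1 mm ≈ 57.95 m.
Near limit Dn = s·(H − f)/(H + s − 2f) = 6470 × (57947.1 − 90) / (57947.1 + 6470 − 2 × 90) = 6470 × 57857.1 / 64237.1 ≈ 5827.4 mm ≈ 5.83 m.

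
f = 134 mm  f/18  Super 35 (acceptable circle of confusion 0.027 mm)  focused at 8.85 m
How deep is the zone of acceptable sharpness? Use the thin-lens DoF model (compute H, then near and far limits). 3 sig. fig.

4.42 m

Hyperfocal distance H = f²/(N·c) + f = 134²/(18 × 0.027) + 134 = 17956/0.486 + 134 ≈ 37080.5 mm ≈ 37.08 m.
Near limit Dn = s·(H − f)/(H + s − 2f) = 8850 × (37080.5 − 134) / (37080.5 + 8850 − 2 × 134) = 8850 × 36946.5 / 45662.5 ≈ 7160.7 mm.
Far limit Df = s·(H − f)/(H − s) = 8850 × (37080.5 − 134) / (37080.5 − 8850) = 8850 × 36946.5 / 28230.5 ≈ 11582.4 mm.
Depth of field = Df − Dn = 11582.4 − 7160.7 ≈ 4421.7 mm ≈ 4.42 m.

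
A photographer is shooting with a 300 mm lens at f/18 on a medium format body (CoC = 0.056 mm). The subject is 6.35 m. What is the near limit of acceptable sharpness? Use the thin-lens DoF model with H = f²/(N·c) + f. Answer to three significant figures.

5.95 m

Hyperfocal distance H = f²/(N·c) + f = 300²/(18 × 0.056) + 300 = 90000/1.008 + 300 ≈ 89585.7 mm ≈ 89.59 m.
Near limit Dn = s·(H − f)/(H + s − 2f) = 6350 × (89585.7 − 300) / (89585.7 + 6350 − 2 × 300) = 6350 × 89285.7 / 95335.7 ≈ 5947.0 mm ≈ 5.95 m.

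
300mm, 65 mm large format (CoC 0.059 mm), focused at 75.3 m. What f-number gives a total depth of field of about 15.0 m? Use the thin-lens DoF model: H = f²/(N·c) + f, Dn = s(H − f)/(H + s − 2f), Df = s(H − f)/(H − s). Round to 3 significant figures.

Write h = H − f = f²/(N·c). The thin-lens limits are Dn = s·h/(h + (s−f)) and Df = s·h/(h − (s−f)), so DoF = Df − Dn = 2·s·(s−f)·h / (h² − (s−f)²).
That is a quadratic in h: DoF·h² − 2·s·(s−f)·h − DoF·(s−f)² = 0 ⇒ h = (s−f)·(s + √(s² + DoF²)) / DoF = 75000 × (75300 + √(75300² + 15000²)) / 15000 = 75000 × (75300 + 76779.5) / 15000 ≈ 760397 mm.
Then N = f²/(c·h) = 300² / (0.059 × 760397) = 90000 / 44863 ≈ 2.01.

f/2.01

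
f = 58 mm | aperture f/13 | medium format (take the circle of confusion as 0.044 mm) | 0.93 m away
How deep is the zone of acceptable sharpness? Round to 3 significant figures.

282 mm

Hyperfocal distance H = f²/(N·c) + f = 58²/(13 × 0.044) + 58 = 3364/0.572 + 58 ≈ 5939.1 mm ≈ 5.939 m.
Near limit Dn = s·(H − f)/(H + s − 2f) = 930 × (5939.1 − 58) / (5939.1 + 930 − 2 × 58) = 930 × 5881.1 / 6753.1 ≈ 809.91 mm.
Far limit Df = s·(H − f)/(H − s) = 930 × (5939.1 − 58) / (5939.1 − 930) = 930 × 5881.1 / 5009.1 ≈ 1091.90 mm.
Depth of field = Df − Dn = 1091.90 − 809.91 ≈ 281.99 mm.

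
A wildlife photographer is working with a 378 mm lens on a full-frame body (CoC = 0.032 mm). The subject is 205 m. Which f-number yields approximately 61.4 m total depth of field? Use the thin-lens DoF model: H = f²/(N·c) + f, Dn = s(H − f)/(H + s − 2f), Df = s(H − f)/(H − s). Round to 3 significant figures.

f/3.20

Write h = H − f = f²/(N·c). The thin-lens limits are Dn = s·h/(h + (s−f)) and Df = s·h/(h − (s−f)), so DoF = Df − Dn = 2·s·(s−f)·h / (h² − (s−f)²).
That is a quadratic in h: DoF·h² − 2·s·(s−f)·h − DoF·(s−f)² = 0 ⇒ h = (s−f)·(s + √(s² + DoF²)) / DoF = 204622 × (205000 + √(205000² + 61400²)) / 61400 = 204622 × (205000 + 213998) / 61400 ≈ 1396354 mm.
Then N = f²/(c·h) = 378² / (0.032 × 1396354) = 142884 / 44683 ≈ 3.20.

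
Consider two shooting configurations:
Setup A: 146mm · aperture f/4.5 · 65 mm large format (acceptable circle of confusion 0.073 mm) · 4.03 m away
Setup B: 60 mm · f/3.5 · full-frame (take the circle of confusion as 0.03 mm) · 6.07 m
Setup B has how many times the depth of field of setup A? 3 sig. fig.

4.53

Setup A: H = 146²/(4.5×0.073) + 146 ≈ 65034.9 mm; DoF = Df − Dn = 4286.58 − 3802.40 ≈ 484.18 mm.
Setup B: H = 60²/(3.5×0.03) + 60 ≈ 34345.7 mm; DoF = Df − Dn = 7360.2 − 5164.7 ≈ 2195.5 mm.
Ratio = 2195.5 / 484.18 ≈ 4.53.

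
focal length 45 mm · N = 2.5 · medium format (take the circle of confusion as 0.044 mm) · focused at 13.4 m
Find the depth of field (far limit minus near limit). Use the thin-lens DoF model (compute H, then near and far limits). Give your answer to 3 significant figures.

Hyperfocal distance H = f²/(N·c) + f = 45²/(2.5 × 0.044) + 45 = 2025/0.11 + 45 ≈ 18454.1 mm ≈ 18.45 m.
Near limit Dn = s·(H − f)/(H + s − 2f) = 13400 × (18454.1 − 45) / (18454.1 + 13400 − 2 × 45) = 13400 × 18409.1 / 31764.1 ≈ 7766 mm.
Far limit Df = s·(H − f)/(H − s) = 13400 × (18454.1 − 45) / (18454.1 − 13400) = 13400 × 18409.1 / 5054.1 ≈ 48808 mm.
Depth of field = Df − Dn = 48808 − 7766 ≈ 41042 mm ≈ 41.0 m.

41.0 m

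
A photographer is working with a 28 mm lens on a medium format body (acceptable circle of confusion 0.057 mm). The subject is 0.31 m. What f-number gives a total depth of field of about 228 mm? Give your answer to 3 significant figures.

f/16

Write h = H − f = f²/(N·c). The thin-lens limits are Dn = s·h/(h + (s−f)) and Df = s·h/(h − (s−f)), so DoF = Df − Dn = 2·s·(s−f)·h / (h² − (s−f)²).
That is a quadratic in h: DoF·h² − 2·s·(s−f)·h − DoF·(s−f)² = 0 ⇒ h = (s−f)·(s + √(s² + DoF²)) / DoF = 282 × (310 + √(310² + 228²)) / 228 = 282 × (310 + 384.817) / 228 ≈ 859.38 mm.
Then N = f²/(c·h) = 28² / (0.057 × 859.38) = 784 / 48.985 ≈ 16.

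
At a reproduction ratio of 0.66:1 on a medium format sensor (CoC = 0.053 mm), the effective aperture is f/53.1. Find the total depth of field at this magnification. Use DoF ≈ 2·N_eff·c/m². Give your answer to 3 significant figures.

12.9 mm

At magnification m, DoF ≈ 2·N_eff·c/m² = 2 × 53.1 × 0.053 / 0.66² = 5.629 / 0.4356 ≈ 12.9 mm.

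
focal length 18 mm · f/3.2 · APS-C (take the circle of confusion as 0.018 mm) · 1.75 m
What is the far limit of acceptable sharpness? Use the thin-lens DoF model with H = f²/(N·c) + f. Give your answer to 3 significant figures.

Hyperfocal distance H = f²/(N·c) + f = 18²/(3.2 × 0.018) + 18 = 324/0.0576 + 18 ≈ 5643.0 mm ≈ 5.643 m.
Far limit Df = s·(H − f)/(H − s) = 1750 × (5643.0 − 18) / (5643.0 − 1750) = 1750 × 5625.0 / 3893.0 ≈ 2528.6 mm ≈ 2.53 m.

2.53 m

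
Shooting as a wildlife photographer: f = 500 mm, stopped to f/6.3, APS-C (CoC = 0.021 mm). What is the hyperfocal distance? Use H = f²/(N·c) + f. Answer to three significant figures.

1890 m

Hyperfocal distance H = f²/(N·c) + f = 500²/(6.3 × 0.021) + 500 = 250000/0.1323 + 500 ≈ 1890144.7 mm ≈ 1890 m.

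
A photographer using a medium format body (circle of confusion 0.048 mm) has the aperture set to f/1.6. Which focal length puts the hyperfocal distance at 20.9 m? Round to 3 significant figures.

From H = f²/(N·c) + f, with f ≪ H: f ≈ √(H·N·c) = √(20900 × 1.6 × 0.048) = √1605.1 ≈ 40.06 mm.
Exact: f² + N·c·f − N·c·H = 0 ⇒ f = (−N·c + √((N·c)² + 4·N·c·H))/2 = (−0.0768 + √6420.5)/2 ≈ 40.026 mm ≈ 40.0 mm.

40.0 mm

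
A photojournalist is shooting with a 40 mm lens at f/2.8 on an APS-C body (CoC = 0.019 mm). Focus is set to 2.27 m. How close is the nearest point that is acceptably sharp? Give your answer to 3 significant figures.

Hyperfocal distance H = f²/(N·c) + f = 40²/(2.8 × 0.019) + 40 = 1600/0.0532 + 40 ≈ 30115.2 mm ≈ 30.12 m.
Near limit Dn = s·(H − f)/(H + s − 2f) = 2270 × (30115.2 − 40) / (30115.2 + 2270 − 2 × 40) = 2270 × 30075.2 / 32305.2 ≈ 2113.3 mm ≈ 2.11 m.

2.11 m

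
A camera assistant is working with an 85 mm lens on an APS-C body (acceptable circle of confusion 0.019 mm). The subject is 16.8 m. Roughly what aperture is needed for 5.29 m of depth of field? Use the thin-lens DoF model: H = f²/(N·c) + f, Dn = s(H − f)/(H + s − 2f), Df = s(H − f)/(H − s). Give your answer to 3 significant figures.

f/3.50

Write h = H − f = f²/(N·c). The thin-lens limits are Dn = s·h/(h + (s−f)) and Df = s·h/(h − (s−f)), so DoF = Df − Dn = 2·s·(s−f)·h / (h² − (s−f)²).
That is a quadratic in h: DoF·h² − 2·s·(s−f)·h − DoF·(s−f)² = 0 ⇒ h = (s−f)·(s + √(s² + DoF²)) / DoF = 16715 × (16800 + √(16800² + 5290²)) / 5290 = 16715 × (16800 + 17613.2) / 5290 ≈ 108737 mm.
Then N = f²/(c·h) = 85² / (0.019 × 108737) = 7225 / 2066.0 ≈ 3.50.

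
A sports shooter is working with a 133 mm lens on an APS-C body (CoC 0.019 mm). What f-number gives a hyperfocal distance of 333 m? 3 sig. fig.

f/2.80

Rearrange H = f²/(N·c) + f for N: N = f² / ((H − f)·c).
N = 133² / ((333000 − 133) × 0.019) = 17689 / 6324 ≈ 2.80.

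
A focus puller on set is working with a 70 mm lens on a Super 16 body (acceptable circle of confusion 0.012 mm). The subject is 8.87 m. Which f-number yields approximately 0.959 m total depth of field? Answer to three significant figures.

f/2.50

Write h = H − f = f²/(N·c). The thin-lens limits are Dn = s·h/(h + (s−f)) and Df = s·h/(h − (s−f)), so DoF = Df − Dn = 2·s·(s−f)·h / (h² − (s−f)²).
That is a quadratic in h: DoF·h² − 2·s·(s−f)·h − DoF·(s−f)² = 0 ⇒ h = (s−f)·(s + √(s² + DoF²)) / DoF = 8800 × (8870 + √(8870² + 959²)) / 959 = 8800 × (8870 + 8921.69) / 959 ≈ 163261 mm.
Then N = f²/(c·h) = 70² / (0.012 × 163261) = 4900 / 1959.1 ≈ 2.50.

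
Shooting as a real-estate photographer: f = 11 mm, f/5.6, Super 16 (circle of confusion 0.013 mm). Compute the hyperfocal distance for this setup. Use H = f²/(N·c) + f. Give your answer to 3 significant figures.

Hyperfocal distance H = f²/(N·c) + f = 11²/(5.6 × 0.013) + 11 = 121/0.0728 + 11 ≈ 1673.1 mm ≈ 1.67 m.

1.67 m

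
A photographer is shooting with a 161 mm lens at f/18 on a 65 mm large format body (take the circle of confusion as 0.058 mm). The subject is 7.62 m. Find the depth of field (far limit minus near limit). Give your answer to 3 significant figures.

Hyperfocal distance H = f²/(N·c) + f = 161²/(18 × 0.058) + 161 = 25921/1.044 + 161 ≈ 24989.5 mm ≈ 24.99 m.
Near limit Dn = s·(H − f)/(H + s − 2f) = 7620 × (24989.5 − 161) / (24989.5 + 7620 − 2 × 161) = 7620 × 24828.5 / 32287.5 ≈ 5859.6 mm.
Far limit Df = s·(H − f)/(H − s) = 7620 × (24989.5 − 161) / (24989.5 − 7620) = 7620 × 24828.5 / 17369.5 ≈ 10892.3 mm.
Depth of field = Df − Dn = 10892.3 − 5859.6 ≈ 5032.7 mm ≈ 5.03 m.

5.03 m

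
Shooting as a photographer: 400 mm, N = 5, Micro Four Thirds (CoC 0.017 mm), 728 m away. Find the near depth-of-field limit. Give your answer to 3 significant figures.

525 m

Hyperfocal distance H = f²/(N·c) + f = 400²/(5 × 0.017) + 400 = 160000/0.085 + 400 ≈ 1882752.9 mm ≈ 1883 m.
Near limit Dn = s·(H − f)/(H + s − 2f) = 728000 × (1882752.9 − 400) / (1882752.9 + 728000 − 2 × 400) = 728000 × 1882352.9 / 2609952.9 ≈ 525049 mm ≈ 525 m.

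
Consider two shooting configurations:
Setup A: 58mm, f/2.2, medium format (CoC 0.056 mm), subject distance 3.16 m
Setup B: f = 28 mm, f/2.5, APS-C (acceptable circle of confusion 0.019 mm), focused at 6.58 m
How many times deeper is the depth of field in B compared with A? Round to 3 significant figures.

8.53

Setup A: H = 58²/(2.2×0.056) + 58 ≈ 27363.2 mm; DoF = Df − Dn = 3565.00 − 2837.63 ≈ 727.37 mm.
Setup B: H = 28²/(2.5×0.019) + 28 ≈ 16533.3 mm; DoF = Df − Dn = 10911.5 − 4710.2 ≈ 6201.3 mm.
Ratio = 6201.3 / 727.37 ≈ 8.53.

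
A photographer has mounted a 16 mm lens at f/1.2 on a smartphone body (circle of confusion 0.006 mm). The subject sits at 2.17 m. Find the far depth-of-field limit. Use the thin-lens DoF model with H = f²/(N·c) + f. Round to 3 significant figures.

Hyperfocal distance H = f²/(N·c) + f = 16²/(1.2 × 0.006) + 16 = 256/0.0072 + 16 ≈ 35571.6 mm ≈ 35.57 m.
Far limit Df = s·(H − f)/(H − s) = 2170 × (35571.6 − 16) / (35571.6 − 2170) = 2170 × 35555.6 / 33401.6 ≈ 2309.9 mm ≈ 2.31 m.

2.31 m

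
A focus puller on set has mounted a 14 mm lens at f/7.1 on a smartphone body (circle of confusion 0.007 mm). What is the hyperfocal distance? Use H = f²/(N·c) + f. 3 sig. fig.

3.96 m

Hyperfocal distance H = f²/(N·c) + f = 14²/(7.1 × 0.007) + 14 = 196/0.0497 + 14 ≈ 3957.7 mm ≈ 3.96 m.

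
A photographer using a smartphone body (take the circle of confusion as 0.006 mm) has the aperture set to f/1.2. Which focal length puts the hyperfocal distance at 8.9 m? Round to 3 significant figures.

8.00 mm

From H = f²/(N·c) + f, with f ≪ H: f ≈ √(H·N·c) = √(8900 × 1.2 × 0.006) = √64.080 ≈ 8.005 mm.
Exact: f² + N·c·f − N·c·H = 0 ⇒ f = (−N·c + √((N·c)² + 4·N·c·H))/2 = (−0.0072 + √256.32)/2 ≈ 8.0014 mm ≈ 8.00 mm.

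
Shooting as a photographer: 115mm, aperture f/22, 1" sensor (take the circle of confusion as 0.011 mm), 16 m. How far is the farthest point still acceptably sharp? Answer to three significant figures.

Hyperfocal distance H = f²/(N·c) + f = 115²/(22 × 0.011) + 115 = 13225/0.242 + 115 ≈ 54763.8 mm ≈ 54.76 m.
Far limit Df = s·(H − f)/(H − s) = 16000 × (54763.8 − 115) / (54763.8 − 16000) = 16000 × 54648.8 / 38763.8 ≈ 22557 mm ≈ 22.6 m.

22.6 m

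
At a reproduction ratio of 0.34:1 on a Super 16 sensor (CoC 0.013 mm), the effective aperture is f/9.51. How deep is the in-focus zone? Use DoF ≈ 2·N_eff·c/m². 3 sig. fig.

2.14 mm

At magnification m, DoF ≈ 2·N_eff·c/m² = 2 × 9.51 × 0.013 / 0.34² = 0.2473 / 0.1156 ≈ 2.14 mm.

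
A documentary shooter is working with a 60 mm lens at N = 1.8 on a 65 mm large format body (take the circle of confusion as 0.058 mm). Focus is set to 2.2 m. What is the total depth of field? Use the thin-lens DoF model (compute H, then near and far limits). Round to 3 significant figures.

274 mm

Hyperfocal distance H = f²/(N·c) + f = 60²/(1.8 × 0.058) + 60 = 3600/0.1044 + 60 ≈ 34542.8 mm ≈ 34.54 m.
Near limit Dn = s·(H − f)/(H + s − 2f) = 2200 × (34542.8 − 60) / (34542.8 + 2200 − 2 × 60) = 2200 × 34482.8 / 36622.8 ≈ 2071.45 mm.
Far limit Df = s·(H − f)/(H − s) = 2200 × (34542.8 − 60) / (34542.8 − 2200) = 2200 × 34482.8 / 32342.8 ≈ 2345.57 mm.
Depth of field = Df − Dn = 2345.57 − 2071.45 ≈ 274.12 mm.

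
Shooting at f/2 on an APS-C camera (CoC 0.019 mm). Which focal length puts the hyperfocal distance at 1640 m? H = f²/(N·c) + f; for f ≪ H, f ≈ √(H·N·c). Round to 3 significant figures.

From H = f²/(N·c) + f, with f ≪ H: f ≈ √(H·N·c) = √(1640000 × 2 × 0.019) = √62320 ≈ 249.6 mm.
The +f correction barely moves this — solving exactly, f² + N·c·f − N·c·H = 0 ⇒ f = (−N·c + √((N·c)² + 4·N·c·H))/2 = (−0.038 + √249280)/2 ≈ 249.62 mm, so f ≈ 250 mm.

250 mm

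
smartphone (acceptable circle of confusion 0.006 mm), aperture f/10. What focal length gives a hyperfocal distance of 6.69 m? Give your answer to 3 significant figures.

From H = f²/(N·c) + f, with f ≪ H: f ≈ √(H·N·c) = √(6690 × 10 × 0.006) = √401.40 ≈ 20.03 mm.
The +f correction barely moves this — solving exactly, f² + N·c·f − N·c·H = 0 ⇒ f = (−N·c + √((N·c)² + 4·N·c·H))/2 = (−0.06 + √1605.6)/2 ≈ 20.005 mm, so f ≈ 20.0 mm.

20.0 mm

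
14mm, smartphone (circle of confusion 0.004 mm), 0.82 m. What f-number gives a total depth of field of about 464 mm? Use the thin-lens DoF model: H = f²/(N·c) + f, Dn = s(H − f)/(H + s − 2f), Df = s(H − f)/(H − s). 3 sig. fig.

f/16

Write h = H − f = f²/(N·c). The thin-lens limits are Dn = s·h/(h + (s−f)) and Df = s·h/(h − (s−f)), so DoF = Df − Dn = 2·s·(s−f)·h / (h² − (s−f)²).
That is a quadratic in h: DoF·h² − 2·s·(s−f)·h − DoF·(s−f)² = 0 ⇒ h = (s−f)·(s + √(s² + DoF²)) / DoF = 806 × (820 + √(820² + 464²)) / 464 = 806 × (820 + 942.176) / 464 ≈ 3061.0 mm.
Then N = f²/(c·h) = 14² / (0.004 × 3061.0) = 196 / 12.244 ≈ 16.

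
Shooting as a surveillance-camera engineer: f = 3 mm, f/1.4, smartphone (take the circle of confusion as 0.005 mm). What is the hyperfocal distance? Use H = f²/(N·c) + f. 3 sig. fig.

1.29 m

Hyperfocal distance H = f²/(N·c) + f = 3²/(1.4 × 0.005) + 3 = 9/0.007 + 3 ≈ 1288.7 mm ≈ 1.29 m.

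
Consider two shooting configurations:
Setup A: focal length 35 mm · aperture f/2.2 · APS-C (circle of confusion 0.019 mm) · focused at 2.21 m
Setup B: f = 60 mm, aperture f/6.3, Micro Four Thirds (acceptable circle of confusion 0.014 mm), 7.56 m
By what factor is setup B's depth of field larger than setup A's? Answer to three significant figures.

8.72

Setup A: H = 35²/(2.2×0.019) + 35 ≈ 29341.2 mm; DoF = Df − Dn = 2387.17 − 2057.31 ≈ 329.86 mm.
Setup B: H = 60²/(6.3×0.014) + 60 ≈ 40876.3 mm; DoF = Df − Dn = 9261.9 − 6386.5 ≈ 2875.4 mm.
Ratio = 2875.4 / 329.86 ≈ 8.72.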